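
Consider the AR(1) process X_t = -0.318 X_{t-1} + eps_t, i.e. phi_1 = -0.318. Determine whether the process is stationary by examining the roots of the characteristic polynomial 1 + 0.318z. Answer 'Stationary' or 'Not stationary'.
\text{Stationary}

The AR(p) characteristic polynomial is P(z) = 1 + 0.318z.
Stationarity requires all roots to lie outside the unit circle, i.e. |z| > 1 for every root.
This is linear in z: 1 + (0.318) z = 0  =>  z = -1/(0.318) = -3.144654,  |z| = 3.144654.
Moduli of all roots: 3.1447.
All moduli strictly greater than 1? Yes.
Verdict: Stationary.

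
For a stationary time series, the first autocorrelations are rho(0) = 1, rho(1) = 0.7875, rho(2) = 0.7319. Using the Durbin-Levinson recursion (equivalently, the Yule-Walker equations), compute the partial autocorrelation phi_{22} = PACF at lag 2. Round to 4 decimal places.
\phi_{22} = 0.2942

The PACF at lag k is phi_{kk}, the last component of the solution
to the Yule-Walker system G_k phi = r_k where
  (G_k)_{ij} = rho(|i - j|), (r_k)_i = rho(i), i,j = 1..k.
Equivalently, Durbin-Levinson gives phi_{kk} iteratively:
  phi_{11} = rho(1)
  phi_{kk} = [rho(k) - sum_{j=1..k-1} phi_{k-1,j} rho(k-j)]
            / [1 - sum_{j=1..k-1} phi_{k-1,j} rho(j)],
  phi_{k,j} = phi_{k-1,j} - phi_{kk} phi_{k-1,k-j},  j = 1..k-1.
Step k = 1:
  phi_11 = rho(1) = 0.7875.
Step k = 2:
  phi_22 = [rho(2) - phi_11 rho(1)] / [1 - phi_11 rho(1)] = [0.7319 - (0.7875)(0.7875)] / [1 - (0.7875)(0.7875)]
         = 0.11174375 / 0.37984375 = 0.2942.
Therefore phi_{22} = 0.2942.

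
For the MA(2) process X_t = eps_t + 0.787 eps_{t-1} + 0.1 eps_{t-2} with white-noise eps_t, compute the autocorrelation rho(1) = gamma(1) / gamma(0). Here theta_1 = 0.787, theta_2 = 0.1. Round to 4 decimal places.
\rho(1) = 0.5313

For an MA(q) process with theta_0 = 1, the autocovariance is
  gamma(k) = sigma^2 * sum_{i=0..q-k} theta_i * theta_{i+k},
and rho(k) = gamma(k) / gamma(0). Sigma^2 cancels.
  numerator   = (1)*(0.787) + (0.787)*(0.1) = 0.8657.
  denominator = (1)^2 + (0.787)^2 + (0.1)^2 = 1.629369.
  rho(1) = 0.8657 / 1.629369 = 0.5313.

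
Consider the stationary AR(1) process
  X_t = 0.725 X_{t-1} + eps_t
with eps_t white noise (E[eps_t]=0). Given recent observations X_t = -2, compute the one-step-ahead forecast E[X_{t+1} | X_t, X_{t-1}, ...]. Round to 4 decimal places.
E[X_{t+1} \mid \mathcal F_t] = -1.4500

For an AR(p) model X_t = c + sum_i phi_i X_{t-i} + eps_t, the
one-step-ahead conditional mean is
  E[X_{t+1} | X_t, ...] = c + sum_i phi_i X_{t+1-i}.
Substitute known values:
  E[X_{t+1} | ...] = (0.725) * (-2)
                   = -1.4500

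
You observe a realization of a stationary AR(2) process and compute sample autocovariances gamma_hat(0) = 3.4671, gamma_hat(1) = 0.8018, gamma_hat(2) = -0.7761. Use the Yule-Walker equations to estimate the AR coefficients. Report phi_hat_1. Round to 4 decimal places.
\hat\phi_{1} = 0.2990

The Yule-Walker equations for an AR(p) process read, in matrix form,
  Gamma_p phi = r_p,   with   (Gamma_p)_{ij} = gamma(|i - j|),
                       (r_p)_i = gamma(i),   i,j = 1..p.
Substitute the sample gammas (Toeplitz matrix and right-hand side of size 2):
  Gamma_p = [[3.4671, 0.8018], [0.8018, 3.4671]]
  r_p     = [0.8018, -0.7761]
Written out:
  3.4671 phi_1 + 0.8018 phi_2 = 0.8018
  0.8018 phi_1 + 3.4671 phi_2 = -0.7761
Solve by Cramer's rule:
  det = gamma(0)^2 - gamma(1)^2 = (3.4671)^2 - (0.8018)^2 = 12.02078241 - 0.64288324 = 11.37789917
  phi_hat_1 = [gamma(1) gamma(0) - gamma(1) gamma(2)] / det = [(0.8018)(3.4671) - (0.8018)(-0.7761)] / 11.37789917 = 3.40219776 / 11.37789917 = 0.299
  phi_hat_2 = [gamma(0) gamma(2) - gamma(1)^2] / det = [(3.4671)(-0.7761) - (0.8018)^2] / 11.37789917 = -3.33369955 / 11.37789917 = -0.293
So phi_hat = [0.2990, -0.2930].
Therefore phi_hat_1 = 0.2990.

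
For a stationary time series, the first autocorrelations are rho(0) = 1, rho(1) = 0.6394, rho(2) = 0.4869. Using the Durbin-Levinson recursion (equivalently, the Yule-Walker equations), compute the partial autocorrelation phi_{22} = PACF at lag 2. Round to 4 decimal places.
\phi_{22} = 0.1321

The PACF at lag k is phi_{kk}, the last component of the solution
to the Yule-Walker system G_k phi = r_k where
  (G_k)_{ij} = rho(|i - j|), (r_k)_i = rho(i), i,j = 1..k.
Equivalently, Durbin-Levinson gives phi_{kk} iteratively:
  phi_{11} = rho(1)
  phi_{kk} = [rho(k) - sum_{j=1..k-1} phi_{k-1,j} rho(k-j)]
            / [1 - sum_{j=1..k-1} phi_{k-1,j} rho(j)],
  phi_{k,j} = phi_{k-1,j} - phi_{kk} phi_{k-1,k-j},  j = 1..k-1.
Step k = 1:
  phi_11 = rho(1) = 0.6394.
Step k = 2:
  phi_22 = [rho(2) - phi_11 rho(1)] / [1 - phi_11 rho(1)] = [0.4869 - (0.6394)(0.6394)] / [1 - (0.6394)(0.6394)]
         = 0.07806764 / 0.59116764 = 0.1321.
Therefore phi_{22} = 0.1321.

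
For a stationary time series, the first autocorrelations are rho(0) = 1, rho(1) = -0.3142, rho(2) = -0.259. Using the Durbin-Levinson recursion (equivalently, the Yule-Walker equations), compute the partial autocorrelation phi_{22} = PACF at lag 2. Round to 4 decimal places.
\phi_{22} = -0.3969

The PACF at lag k is phi_{kk}, the last component of the solution
to the Yule-Walker system G_k phi = r_k where
  (G_k)_{ij} = rho(|i - j|), (r_k)_i = rho(i), i,j = 1..k.
Equivalently, Durbin-Levinson gives phi_{kk} iteratively:
  phi_{11} = rho(1)
  phi_{kk} = [rho(k) - sum_{j=1..k-1} phi_{k-1,j} rho(k-j)]
            / [1 - sum_{j=1..k-1} phi_{k-1,j} rho(j)],
  phi_{k,j} = phi_{k-1,j} - phi_{kk} phi_{k-1,k-j},  j = 1..k-1.
Step k = 1:
  phi_11 = rho(1) = -0.3142.
Step k = 2:
  phi_22 = [rho(2) - phi_11 rho(1)] / [1 - phi_11 rho(1)] = [-0.259 - (-0.3142)(-0.3142)] / [1 - (-0.3142)(-0.3142)]
         = -0.35772164 / 0.90127836 = -0.3969.
Therefore phi_{22} = -0.3969.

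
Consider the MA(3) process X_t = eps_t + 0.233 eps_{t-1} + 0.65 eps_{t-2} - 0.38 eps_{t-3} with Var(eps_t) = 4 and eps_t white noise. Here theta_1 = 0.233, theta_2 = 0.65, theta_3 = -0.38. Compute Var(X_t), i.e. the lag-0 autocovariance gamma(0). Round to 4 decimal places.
\gamma(0) = 6.4848

For an MA(q) process X_t = eps_t + sum_i theta_i eps_{t-i} with
Var(eps_t) = sigma^2, the variance is
  gamma(0) = sigma^2 * (1 + sum_i theta_i^2).
  sum_i theta_i^2 = (0.233)^2 + (0.65)^2 + (-0.38)^2 = 0.054289 + 0.4225 + 0.1444 = 0.621189.
  gamma(0) = 4 * (1 + 0.621189) = 4 * 1.621189 = 6.484756, which rounds to 6.4848.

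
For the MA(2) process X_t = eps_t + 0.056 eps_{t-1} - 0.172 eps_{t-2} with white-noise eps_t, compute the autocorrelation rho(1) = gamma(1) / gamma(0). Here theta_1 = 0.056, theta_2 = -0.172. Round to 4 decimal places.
\rho(1) = 0.0449

For an MA(q) process with theta_0 = 1, the autocovariance is
  gamma(k) = sigma^2 * sum_{i=0..q-k} theta_i * theta_{i+k},
and rho(k) = gamma(k) / gamma(0). Sigma^2 cancels.
  numerator   = (1)*(0.056) + (0.056)*(-0.172) = 0.046368.
  denominator = (1)^2 + (0.056)^2 + (-0.172)^2 = 1.03272.
  rho(1) = 0.046368 / 1.03272 = 0.0449.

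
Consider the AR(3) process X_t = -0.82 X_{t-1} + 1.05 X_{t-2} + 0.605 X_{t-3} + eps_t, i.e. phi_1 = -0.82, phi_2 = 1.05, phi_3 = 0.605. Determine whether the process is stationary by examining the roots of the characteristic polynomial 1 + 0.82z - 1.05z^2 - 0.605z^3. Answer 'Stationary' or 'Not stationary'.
\text{Not stationary}

The AR(p) characteristic polynomial is P(z) = 1 + 0.82z - 1.05z^2 - 0.605z^3.
Stationarity requires all roots to lie outside the unit circle, i.e. |z| > 1 for every root.
Degree 3: look for a simple real root z0 first, then factor out (1 - z/z0) and solve the remaining quadratic.
Testing z0 = -2: P(-2) = 1 + (0.82)(-2) + (-1.05)(-2)^2 + (-0.605)(-2)^3
  = 1 + (-1.64) + (-4.2) + (4.84) = 0.  So z_0 = -2 is a root, |z_0| = 2.
Divide out the factor (1 + 0.5 z) = (1 - z/z0) (since 1/z0 = -0.5):
  P(z) = (1 + 0.5 z)(1 + (0.32) z + (-1.21) z^2)
  [check: z-coef 0.32 - (-0.5) = 0.82; z^2-coef -1.21 - (-0.5)(0.32) = -1.05; z^3-coef -(-0.5)(-1.21) = -0.605.]
Remaining roots from the quadratic factor 1 + (0.32) z + (-1.21) z^2:
  Set 1 + (0.32) z + (-1.21) z^2 = 0, i.e. a z^2 + b z + c = 0 with a = -1.21, b = 0.32, c = 1.
  Discriminant D = b^2 - 4ac = (0.32)^2 - 4*(-1.21)*1 = 0.1024 - (-4.84) = 4.9424.
  D >= 0, so the roots are real: z = (-b +/- sqrt(D)) / (2a) = (-0.32 +/- 2.223151) / (-2.42).
    z_1 = (-0.32 + 2.223151) / (-2.42) = -0.7864,   |z_1| = 0.7864.
    z_2 = (-0.32 - 2.223151) / (-2.42) = 1.0509,   |z_2| = 1.0509.
Moduli of all roots: 2.0000, 0.7864, 1.0509.
All moduli strictly greater than 1? No.
Verdict: Not stationary.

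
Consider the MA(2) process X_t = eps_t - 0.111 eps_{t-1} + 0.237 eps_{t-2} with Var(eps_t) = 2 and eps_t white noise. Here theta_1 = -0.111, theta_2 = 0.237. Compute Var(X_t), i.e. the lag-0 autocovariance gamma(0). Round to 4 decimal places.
\gamma(0) = 2.1370

For an MA(q) process X_t = eps_t + sum_i theta_i eps_{t-i} with
Var(eps_t) = sigma^2, the variance is
  gamma(0) = sigma^2 * (1 + sum_i theta_i^2).
  sum_i theta_i^2 = (-0.111)^2 + (0.237)^2 = 0.012321 + 0.056169 = 0.06849.
  gamma(0) = 2 * (1 + 0.06849) = 2 * 1.06849 = 2.13698, which rounds to 2.1370.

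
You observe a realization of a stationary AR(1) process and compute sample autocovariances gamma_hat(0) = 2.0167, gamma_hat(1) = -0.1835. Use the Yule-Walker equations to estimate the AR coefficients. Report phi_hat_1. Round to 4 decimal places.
\hat\phi_{1} = -0.0910

The Yule-Walker equations for an AR(p) process read, in matrix form,
  Gamma_p phi = r_p,   with   (Gamma_p)_{ij} = gamma(|i - j|),
                       (r_p)_i = gamma(i),   i,j = 1..p.
Substitute the sample gammas (Toeplitz matrix and right-hand side of size 1):
  Gamma_p = [[2.0167]]
  r_p     = [-0.1835]
With p = 1 this is the single equation gamma(0) phi_1 = gamma(1):
  phi_hat_1 = gamma(1) / gamma(0) = -0.1835 / 2.0167 = -0.0910.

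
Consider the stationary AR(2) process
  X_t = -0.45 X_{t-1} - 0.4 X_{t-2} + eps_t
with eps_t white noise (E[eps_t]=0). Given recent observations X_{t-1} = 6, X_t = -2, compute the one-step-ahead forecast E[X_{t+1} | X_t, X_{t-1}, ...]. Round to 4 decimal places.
E[X_{t+1} \mid \mathcal F_t] = -1.5000

For an AR(p) model X_t = c + sum_i phi_i X_{t-i} + eps_t, the
one-step-ahead conditional mean is
  E[X_{t+1} | X_t, ...] = c + sum_i phi_i X_{t+1-i}.
Substitute known values:
  E[X_{t+1} | ...] = (-0.45) * (-2) + (-0.4) * (6)
                   = -1.5000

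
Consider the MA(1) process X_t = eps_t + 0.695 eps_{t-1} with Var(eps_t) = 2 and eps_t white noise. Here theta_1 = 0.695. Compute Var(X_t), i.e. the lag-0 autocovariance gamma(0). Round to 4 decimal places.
\gamma(0) = 2.9661

For an MA(q) process X_t = eps_t + sum_i theta_i eps_{t-i} with
Var(eps_t) = sigma^2, the variance is
  gamma(0) = sigma^2 * (1 + sum_i theta_i^2).
  sum_i theta_i^2 = (0.695)^2 = 0.483025.
  gamma(0) = 2 * (1 + 0.483025) = 2 * 1.483025 = 2.96605, which rounds to 2.9661.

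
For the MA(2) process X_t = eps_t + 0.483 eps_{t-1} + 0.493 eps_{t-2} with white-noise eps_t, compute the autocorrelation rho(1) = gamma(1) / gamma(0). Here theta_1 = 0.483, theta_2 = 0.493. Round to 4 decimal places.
\rho(1) = 0.4885

For an MA(q) process with theta_0 = 1, the autocovariance is
  gamma(k) = sigma^2 * sum_{i=0..q-k} theta_i * theta_{i+k},
and rho(k) = gamma(k) / gamma(0). Sigma^2 cancels.
  numerator   = (1)*(0.483) + (0.483)*(0.493) = 0.721119.
  denominator = (1)^2 + (0.483)^2 + (0.493)^2 = 1.476338.
  rho(1) = 0.721119 / 1.476338 = 0.4885.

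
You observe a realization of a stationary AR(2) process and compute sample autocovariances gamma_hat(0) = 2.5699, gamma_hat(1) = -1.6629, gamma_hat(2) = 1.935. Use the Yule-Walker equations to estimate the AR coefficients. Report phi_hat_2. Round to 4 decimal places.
\hat\phi_{2} = 0.5750

The Yule-Walker equations for an AR(p) process read, in matrix form,
  Gamma_p phi = r_p,   with   (Gamma_p)_{ij} = gamma(|i - j|),
                       (r_p)_i = gamma(i),   i,j = 1..p.
Substitute the sample gammas (Toeplitz matrix and right-hand side of size 2):
  Gamma_p = [[2.5699, -1.6629], [-1.6629, 2.5699]]
  r_p     = [-1.6629, 1.935]
Written out:
  2.5699 phi_1 - 1.6629 phi_2 = -1.6629
  -1.6629 phi_1 + 2.5699 phi_2 = 1.935
Solve by Cramer's rule:
  det = gamma(0)^2 - gamma(1)^2 = (2.5699)^2 - (-1.6629)^2 = 6.60438601 - 2.76523641 = 3.8391496
  phi_hat_1 = [gamma(1) gamma(0) - gamma(1) gamma(2)] / det = [(-1.6629)(2.5699) - (-1.6629)(1.935)] / 3.8391496 = -1.05577521 / 3.8391496 = -0.275
  phi_hat_2 = [gamma(0) gamma(2) - gamma(1)^2] / det = [(2.5699)(1.935) - (-1.6629)^2] / 3.8391496 = 2.20752009 / 3.8391496 = 0.575
So phi_hat = [-0.2750, 0.5750].
Therefore phi_hat_2 = 0.5750.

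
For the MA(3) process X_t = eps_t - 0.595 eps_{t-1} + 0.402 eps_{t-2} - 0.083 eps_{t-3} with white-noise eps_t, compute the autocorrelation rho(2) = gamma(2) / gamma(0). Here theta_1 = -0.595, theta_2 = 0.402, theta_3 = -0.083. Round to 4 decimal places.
\rho(2) = 0.2965

For an MA(q) process with theta_0 = 1, the autocovariance is
  gamma(k) = sigma^2 * sum_{i=0..q-k} theta_i * theta_{i+k},
and rho(k) = gamma(k) / gamma(0). Sigma^2 cancels.
  numerator   = (1)*(0.402) + (-0.595)*(-0.083) = 0.451385.
  denominator = (1)^2 + (-0.595)^2 + (0.402)^2 + (-0.083)^2 = 1.522518.
  rho(2) = 0.451385 / 1.522518 = 0.2965.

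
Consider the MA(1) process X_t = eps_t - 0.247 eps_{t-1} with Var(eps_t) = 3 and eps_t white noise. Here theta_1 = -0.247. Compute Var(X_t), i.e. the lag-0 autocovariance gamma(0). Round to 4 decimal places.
\gamma(0) = 3.1830

For an MA(q) process X_t = eps_t + sum_i theta_i eps_{t-i} with
Var(eps_t) = sigma^2, the variance is
  gamma(0) = sigma^2 * (1 + sum_i theta_i^2).
  sum_i theta_i^2 = (-0.247)^2 = 0.061009.
  gamma(0) = 3 * (1 + 0.061009) = 3 * 1.061009 = 3.183027, which rounds to 3.1830.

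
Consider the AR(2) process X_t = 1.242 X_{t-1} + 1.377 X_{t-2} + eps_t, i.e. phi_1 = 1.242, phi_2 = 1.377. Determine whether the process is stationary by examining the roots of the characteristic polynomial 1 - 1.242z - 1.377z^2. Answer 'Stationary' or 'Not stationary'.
\text{Not stationary}

The AR(p) characteristic polynomial is P(z) = 1 - 1.242z - 1.377z^2.
Stationarity requires all roots to lie outside the unit circle, i.e. |z| > 1 for every root.
Set 1 + (-1.242) z + (-1.377) z^2 = 0, i.e. a z^2 + b z + c = 0 with a = -1.377, b = -1.242, c = 1.
Discriminant D = b^2 - 4ac = (-1.242)^2 - 4*(-1.377)*1 = 1.542564 - (-5.508) = 7.050564.
D >= 0, so the roots are real: z = (-b +/- sqrt(D)) / (2a) = (1.242 +/- 2.65529) / (-2.754).
  z_1 = (1.242 + 2.65529) / (-2.754) = -1.4151,   |z_1| = 1.4151.
  z_2 = (1.242 - 2.65529) / (-2.754) = 0.5132,   |z_2| = 0.5132.
Moduli of all roots: 1.4151, 0.5132.
All moduli strictly greater than 1? No.
Verdict: Not stationary.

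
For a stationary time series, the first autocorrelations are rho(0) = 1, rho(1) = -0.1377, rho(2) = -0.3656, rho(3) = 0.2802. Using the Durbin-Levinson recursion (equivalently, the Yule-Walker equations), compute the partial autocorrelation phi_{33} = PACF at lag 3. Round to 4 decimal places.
\phi_{33} = 0.1881

The PACF at lag k is phi_{kk}, the last component of the solution
to the Yule-Walker system G_k phi = r_k where
  (G_k)_{ij} = rho(|i - j|), (r_k)_i = rho(i), i,j = 1..k.
Equivalently, Durbin-Levinson gives phi_{kk} iteratively:
  phi_{11} = rho(1)
  phi_{kk} = [rho(k) - sum_{j=1..k-1} phi_{k-1,j} rho(k-j)]
            / [1 - sum_{j=1..k-1} phi_{k-1,j} rho(j)],
  phi_{k,j} = phi_{k-1,j} - phi_{kk} phi_{k-1,k-j},  j = 1..k-1.
Step k = 1:
  phi_11 = rho(1) = -0.1377.
Step k = 2:
  phi_22 = [rho(2) - phi_11 rho(1)] / [1 - phi_11 rho(1)] = [-0.3656 - (-0.1377)(-0.1377)] / [1 - (-0.1377)(-0.1377)]
         = -0.38456129 / 0.98103871 = -0.391994.
  Update: phi_21 = phi_11 - phi_22 phi_11 = -0.1377 - (-0.391994)(-0.1377) = -0.191678.
Step k = 3:
  phi_33 = [rho(3) - phi_21 rho(2) - phi_22 rho(1)] / [1 - phi_21 rho(1) - phi_22 rho(2)]
    numerator   = 0.2802 - (-0.191678)(-0.3656) - (-0.391994)(-0.1377) = 0.1561451
    denominator = 1 - (-0.191678)(-0.1377) - (-0.391994)(-0.3656) = 0.83029299
  phi_33 = 0.1561451 / 0.83029299 = 0.1881.
Therefore phi_{33} = 0.1881.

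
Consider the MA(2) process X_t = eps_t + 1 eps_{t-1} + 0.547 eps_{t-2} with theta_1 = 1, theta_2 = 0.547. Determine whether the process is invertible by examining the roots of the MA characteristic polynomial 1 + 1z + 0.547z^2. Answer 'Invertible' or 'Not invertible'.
\text{Invertible}

The MA(q) characteristic polynomial is P(z) = 1 + 1z + 0.547z^2.
Invertibility requires all roots to lie outside the unit circle, i.e. |z| > 1 for every root.
Set 1 + (1) z + (0.547) z^2 = 0, i.e. a z^2 + b z + c = 0 with a = 0.547, b = 1, c = 1.
Discriminant D = b^2 - 4ac = (1)^2 - 4*(0.547)*1 = 1 - (2.188) = -1.188.
D < 0, so the roots are the complex-conjugate pair z = (-b +/- i sqrt(-D)) / (2a) = -0.9141 +/- 0.9963i.
For a conjugate pair |z|^2 = z * conj(z) = (product of roots) = c/a = 1/(0.547) = 1.828154, so |z| = sqrt(1.828154) = 1.3521 for both roots.
Moduli of all roots: 1.3521, 1.3521.
All moduli strictly greater than 1? Yes.
Verdict: Invertible.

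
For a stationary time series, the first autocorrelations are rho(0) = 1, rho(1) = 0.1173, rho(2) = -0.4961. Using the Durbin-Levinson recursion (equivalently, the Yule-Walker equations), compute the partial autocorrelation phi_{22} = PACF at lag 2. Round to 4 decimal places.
\phi_{22} = -0.5170

The PACF at lag k is phi_{kk}, the last component of the solution
to the Yule-Walker system G_k phi = r_k where
  (G_k)_{ij} = rho(|i - j|), (r_k)_i = rho(i), i,j = 1..k.
Equivalently, Durbin-Levinson gives phi_{kk} iteratively:
  phi_{11} = rho(1)
  phi_{kk} = [rho(k) - sum_{j=1..k-1} phi_{k-1,j} rho(k-j)]
            / [1 - sum_{j=1..k-1} phi_{k-1,j} rho(j)],
  phi_{k,j} = phi_{k-1,j} - phi_{kk} phi_{k-1,k-j},  j = 1..k-1.
Step k = 1:
  phi_11 = rho(1) = 0.1173.
Step k = 2:
  phi_22 = [rho(2) - phi_11 rho(1)] / [1 - phi_11 rho(1)] = [-0.4961 - (0.1173)(0.1173)] / [1 - (0.1173)(0.1173)]
         = -0.50985929 / 0.98624071 = -0.517.
Therefore phi_{22} = -0.5170.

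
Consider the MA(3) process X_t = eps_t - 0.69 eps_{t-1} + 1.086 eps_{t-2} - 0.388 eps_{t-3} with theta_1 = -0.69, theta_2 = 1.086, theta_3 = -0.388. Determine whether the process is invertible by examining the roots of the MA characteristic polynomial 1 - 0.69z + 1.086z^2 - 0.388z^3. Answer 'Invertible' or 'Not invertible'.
\text{Invertible}

The MA(q) characteristic polynomial is P(z) = 1 - 0.69z + 1.086z^2 - 0.388z^3.
Invertibility requires all roots to lie outside the unit circle, i.e. |z| > 1 for every root.
Degree 3: look for a simple real root z0 first, then factor out (1 - z/z0) and solve the remaining quadratic.
Testing z0 = 2.5: P(2.5) = 1 + (-0.69)(2.5) + (1.086)(2.5)^2 + (-0.388)(2.5)^3
  = 1 + (-1.725) + (6.7875) + (-6.0625) = 0.  So z_0 = 2.5 is a root, |z_0| = 2.5.
Divide out the factor (1 - 0.4 z) = (1 - z/z0) (since 1/z0 = 0.4):
  P(z) = (1 - 0.4 z)(1 + (-0.29) z + (0.97) z^2)
  [check: z-coef -0.29 - (0.4) = -0.69; z^2-coef 0.97 - (0.4)(-0.29) = 1.086; z^3-coef -(0.4)(0.97) = -0.388.]
Remaining roots from the quadratic factor 1 + (-0.29) z + (0.97) z^2:
  Set 1 + (-0.29) z + (0.97) z^2 = 0, i.e. a z^2 + b z + c = 0 with a = 0.97, b = -0.29, c = 1.
  Discriminant D = b^2 - 4ac = (-0.29)^2 - 4*(0.97)*1 = 0.0841 - (3.88) = -3.7959.
  D < 0, so the roots are the complex-conjugate pair z = (-b +/- i sqrt(-D)) / (2a) = 0.1495 +/- 1.0043i.
  For a conjugate pair |z|^2 = z * conj(z) = (product of roots) = c/a = 1/(0.97) = 1.030928, so |z| = sqrt(1.030928) = 1.0153 for both roots.
Moduli of all roots: 2.5000, 1.0153, 1.0153.
All moduli strictly greater than 1? Yes.
Verdict: Invertible.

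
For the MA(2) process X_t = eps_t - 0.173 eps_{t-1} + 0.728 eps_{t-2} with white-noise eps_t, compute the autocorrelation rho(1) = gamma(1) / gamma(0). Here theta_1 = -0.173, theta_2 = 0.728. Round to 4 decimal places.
\rho(1) = -0.1916

For an MA(q) process with theta_0 = 1, the autocovariance is
  gamma(k) = sigma^2 * sum_{i=0..q-k} theta_i * theta_{i+k},
and rho(k) = gamma(k) / gamma(0). Sigma^2 cancels.
  numerator   = (1)*(-0.173) + (-0.173)*(0.728) = -0.298944.
  denominator = (1)^2 + (-0.173)^2 + (0.728)^2 = 1.559913.
  rho(1) = -0.298944 / 1.559913 = -0.1916.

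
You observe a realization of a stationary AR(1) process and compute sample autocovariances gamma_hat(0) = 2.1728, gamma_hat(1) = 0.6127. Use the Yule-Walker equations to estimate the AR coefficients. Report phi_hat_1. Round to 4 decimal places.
\hat\phi_{1} = 0.2820

The Yule-Walker equations for an AR(p) process read, in matrix form,
  Gamma_p phi = r_p,   with   (Gamma_p)_{ij} = gamma(|i - j|),
                       (r_p)_i = gamma(i),   i,j = 1..p.
Substitute the sample gammas (Toeplitz matrix and right-hand side of size 1):
  Gamma_p = [[2.1728]]
  r_p     = [0.6127]
With p = 1 this is the single equation gamma(0) phi_1 = gamma(1):
  phi_hat_1 = gamma(1) / gamma(0) = 0.6127 / 2.1728 = 0.2820.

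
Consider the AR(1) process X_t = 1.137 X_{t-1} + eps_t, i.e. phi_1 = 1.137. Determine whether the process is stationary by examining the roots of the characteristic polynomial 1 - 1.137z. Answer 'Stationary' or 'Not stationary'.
\text{Not stationary}

The AR(p) characteristic polynomial is P(z) = 1 - 1.137z.
Stationarity requires all roots to lie outside the unit circle, i.e. |z| > 1 for every root.
This is linear in z: 1 + (-1.137) z = 0  =>  z = -1/(-1.137) = 0.879507,  |z| = 0.879507.
Moduli of all roots: 0.8795.
All moduli strictly greater than 1? No.
Verdict: Not stationary.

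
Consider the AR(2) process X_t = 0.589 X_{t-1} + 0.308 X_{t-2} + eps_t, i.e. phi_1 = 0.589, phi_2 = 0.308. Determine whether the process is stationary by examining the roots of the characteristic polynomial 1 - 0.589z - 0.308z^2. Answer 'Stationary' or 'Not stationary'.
\text{Stationary}

The AR(p) characteristic polynomial is P(z) = 1 - 0.589z - 0.308z^2.
Stationarity requires all roots to lie outside the unit circle, i.e. |z| > 1 for every root.
Set 1 + (-0.589) z + (-0.308) z^2 = 0, i.e. a z^2 + b z + c = 0 with a = -0.308, b = -0.589, c = 1.
Discriminant D = b^2 - 4ac = (-0.589)^2 - 4*(-0.308)*1 = 0.346921 - (-1.232) = 1.578921.
D >= 0, so the roots are real: z = (-b +/- sqrt(D)) / (2a) = (0.589 +/- 1.256551) / (-0.616).
  z_1 = (0.589 + 1.256551) / (-0.616) = -2.996,   |z_1| = 2.996.
  z_2 = (0.589 - 1.256551) / (-0.616) = 1.0837,   |z_2| = 1.0837.
Moduli of all roots: 2.9960, 1.0837.
All moduli strictly greater than 1? Yes.
Verdict: Stationary.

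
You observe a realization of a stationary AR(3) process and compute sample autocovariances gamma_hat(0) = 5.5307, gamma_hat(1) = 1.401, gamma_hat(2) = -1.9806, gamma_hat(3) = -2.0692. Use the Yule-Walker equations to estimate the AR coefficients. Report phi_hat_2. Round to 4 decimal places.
\hat\phi_{2} = -0.3880

The Yule-Walker equations for an AR(p) process read, in matrix form,
  Gamma_p phi = r_p,   with   (Gamma_p)_{ij} = gamma(|i - j|),
                       (r_p)_i = gamma(i),   i,j = 1..p.
Substitute the sample gammas (Toeplitz matrix and right-hand side of size 3):
  Gamma_p = [[5.5307, 1.401, -1.9806], [1.401, 5.5307, 1.401], [-1.9806, 1.401, 5.5307]]
  r_p     = [1.401, -1.9806, -2.0692]
Written out (R1..R3):
  (R1) 5.5307 phi_1 + 1.401 phi_2 - 1.9806 phi_3 = 1.401
  (R2) 1.401 phi_1 + 5.5307 phi_2 + 1.401 phi_3 = -1.9806
  (R3) -1.9806 phi_1 + 1.401 phi_2 + 5.5307 phi_3 = -2.0692
Gaussian elimination:
  R2 <- R2 - (1.401/5.5307) R1 = R2 - (0.253313) R1:  5.175808 phi_2 + 1.902712 phi_3 = -2.335492
  R3 <- R3 - (-1.9806/5.5307) R1 = R3 - (-0.35811) R1:  1.902712 phi_2 + 4.821427 phi_3 = -1.567488
  R3 <- R3 - (1.902712/5.175808) R2 = R3 - (0.367616) R2:  4.121959 phi_3 = -0.708922
Back-substitution:
  phi_hat_3 = -0.708922 / 4.121959 = -0.171987
  phi_hat_2 = (-2.335492 - (1.902712)(-0.171987)) / 5.175808 = -0.388007
  phi_hat_1 = (1.401 - (1.401)(-0.388007) - (-1.9806)(-0.171987)) / 5.5307 = 0.290011
So phi_hat = [0.2900, -0.3880, -0.1720].
Therefore phi_hat_2 = -0.3880.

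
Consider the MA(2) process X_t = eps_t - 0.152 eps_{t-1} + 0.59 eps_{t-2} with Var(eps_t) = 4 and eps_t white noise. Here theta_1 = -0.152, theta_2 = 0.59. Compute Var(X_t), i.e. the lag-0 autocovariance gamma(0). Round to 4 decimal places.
\gamma(0) = 5.4848

For an MA(q) process X_t = eps_t + sum_i theta_i eps_{t-i} with
Var(eps_t) = sigma^2, the variance is
  gamma(0) = sigma^2 * (1 + sum_i theta_i^2).
  sum_i theta_i^2 = (-0.152)^2 + (0.59)^2 = 0.023104 + 0.3481 = 0.371204.
  gamma(0) = 4 * (1 + 0.371204) = 4 * 1.371204 = 5.484816, which rounds to 5.4848.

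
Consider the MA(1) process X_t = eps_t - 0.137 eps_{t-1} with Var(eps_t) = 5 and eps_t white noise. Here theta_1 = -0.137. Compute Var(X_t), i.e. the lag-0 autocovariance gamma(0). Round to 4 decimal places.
\gamma(0) = 5.0938

For an MA(q) process X_t = eps_t + sum_i theta_i eps_{t-i} with
Var(eps_t) = sigma^2, the variance is
  gamma(0) = sigma^2 * (1 + sum_i theta_i^2).
  sum_i theta_i^2 = (-0.137)^2 = 0.018769.
  gamma(0) = 5 * (1 + 0.018769) = 5 * 1.018769 = 5.093845, which rounds to 5.0938.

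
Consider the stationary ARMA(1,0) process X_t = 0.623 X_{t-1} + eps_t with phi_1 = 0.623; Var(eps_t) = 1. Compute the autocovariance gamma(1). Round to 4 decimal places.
\gamma(1) = 1.0182

Multiply the model equation by X_{t-k} and take expectations. With theta_0 = psi_0 = 1 and psi_j the MA(infinity) weights, this gives
  gamma(k) - sum_i phi_i gamma(k-i) = c_k,
  c_k = sigma^2 * sum_{j=k..q} theta_j psi_{j-k}   (c_k = 0 for k > q),
using gamma(-m) = gamma(m).
Pure AR (q = 0): c_0 = sigma^2 = 1, c_k = 0 for k >= 1.
Equations for k = 0 and k = 1 (AR order 1):
  gamma(0) = phi_1 gamma(1) + c_0
  gamma(1) = phi_1 gamma(0) + c_1
Substituting the second into the first: gamma(0) (1 - phi_1^2) = c_0 + phi_1 c_1, so
  gamma(0) = c_0 / (1 - phi_1^2) = 1 / (1 - (0.623)^2) = 1 / 0.611871 = 1.634331.
  gamma(1) = phi_1 gamma(0) = (0.623)(1.634331) = 1.018188.
Therefore gamma(1) = 1.0182 (to 4 decimal places).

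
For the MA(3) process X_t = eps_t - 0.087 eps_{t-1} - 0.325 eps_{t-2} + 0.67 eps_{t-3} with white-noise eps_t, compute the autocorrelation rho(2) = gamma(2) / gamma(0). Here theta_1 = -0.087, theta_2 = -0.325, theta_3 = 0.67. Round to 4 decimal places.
\rho(2) = -0.2454

For an MA(q) process with theta_0 = 1, the autocovariance is
  gamma(k) = sigma^2 * sum_{i=0..q-k} theta_i * theta_{i+k},
and rho(k) = gamma(k) / gamma(0). Sigma^2 cancels.
  numerator   = (1)*(-0.325) + (-0.087)*(0.67) = -0.38329.
  denominator = (1)^2 + (-0.087)^2 + (-0.325)^2 + (0.67)^2 = 1.562094.
  rho(2) = -0.38329 / 1.562094 = -0.2454.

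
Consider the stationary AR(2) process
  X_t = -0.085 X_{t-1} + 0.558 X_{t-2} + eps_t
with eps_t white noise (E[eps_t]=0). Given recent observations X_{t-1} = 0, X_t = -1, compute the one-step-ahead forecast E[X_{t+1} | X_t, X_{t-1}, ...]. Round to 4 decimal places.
E[X_{t+1} \mid \mathcal F_t] = 0.0850

For an AR(p) model X_t = c + sum_i phi_i X_{t-i} + eps_t, the
one-step-ahead conditional mean is
  E[X_{t+1} | X_t, ...] = c + sum_i phi_i X_{t+1-i}.
Substitute known values:
  E[X_{t+1} | ...] = (-0.085) * (-1) + (0.558) * (0)
                   = 0.0850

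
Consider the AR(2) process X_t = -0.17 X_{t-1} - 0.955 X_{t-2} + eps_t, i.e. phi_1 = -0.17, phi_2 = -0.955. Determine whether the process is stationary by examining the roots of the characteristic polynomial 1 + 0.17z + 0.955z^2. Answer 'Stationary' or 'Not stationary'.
\text{Stationary}

The AR(p) characteristic polynomial is P(z) = 1 + 0.17z + 0.955z^2.
Stationarity requires all roots to lie outside the unit circle, i.e. |z| > 1 for every root.
Set 1 + (0.17) z + (0.955) z^2 = 0, i.e. a z^2 + b z + c = 0 with a = 0.955, b = 0.17, c = 1.
Discriminant D = b^2 - 4ac = (0.17)^2 - 4*(0.955)*1 = 0.0289 - (3.82) = -3.7911.
D < 0, so the roots are the complex-conjugate pair z = (-b +/- i sqrt(-D)) / (2a) = -0.089 +/- 1.0194i.
For a conjugate pair |z|^2 = z * conj(z) = (product of roots) = c/a = 1/(0.955) = 1.04712, so |z| = sqrt(1.04712) = 1.0233 for both roots.
Moduli of all roots: 1.0233, 1.0233.
All moduli strictly greater than 1? Yes.
Verdict: Stationary.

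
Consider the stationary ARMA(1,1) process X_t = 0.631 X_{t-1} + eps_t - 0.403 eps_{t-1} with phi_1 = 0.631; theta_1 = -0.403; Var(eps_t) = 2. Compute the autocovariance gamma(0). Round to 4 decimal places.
\gamma(0) = 2.1728

Multiply the model equation by X_{t-k} and take expectations. With theta_0 = psi_0 = 1 and psi_j the MA(infinity) weights, this gives
  gamma(k) - sum_i phi_i gamma(k-i) = c_k,
  c_k = sigma^2 * sum_{j=k..q} theta_j psi_{j-k}   (c_k = 0 for k > q),
using gamma(-m) = gamma(m).
psi-weights needed (psi_j = theta_j + sum_i phi_i psi_{j-i}):
  psi_1 = theta_1 + phi_1 = -0.403 + (0.631) = 0.228
Right-hand sides:
  c_0 = sigma^2 (1 + theta_1 psi_1) = 2 * (1 + (-0.403)(0.228)) = 2 * 0.908116 = 1.816232
  c_1 = sigma^2 theta_1 = 2 * (-0.403) = -0.806
  c_2 = 0
Equations for k = 0 and k = 1 (AR order 1):
  gamma(0) = phi_1 gamma(1) + c_0
  gamma(1) = phi_1 gamma(0) + c_1
Substituting the second into the first: gamma(0) (1 - phi_1^2) = c_0 + phi_1 c_1, so
  gamma(0) = (c_0 + phi_1 c_1) / (1 - phi_1^2) = (1.816232 + (0.631)(-0.806)) / (1 - (0.631)^2) = 1.307646 / 0.601839 = 2.172751.
Therefore gamma(0) = 2.1728 (to 4 decimal places).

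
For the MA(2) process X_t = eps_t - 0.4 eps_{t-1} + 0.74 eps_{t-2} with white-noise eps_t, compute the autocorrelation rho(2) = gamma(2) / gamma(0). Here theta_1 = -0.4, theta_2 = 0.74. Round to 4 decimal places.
\rho(2) = 0.4334

For an MA(q) process with theta_0 = 1, the autocovariance is
  gamma(k) = sigma^2 * sum_{i=0..q-k} theta_i * theta_{i+k},
and rho(k) = gamma(k) / gamma(0). Sigma^2 cancels.
  numerator   = (1)*(0.74) = 0.74.
  denominator = (1)^2 + (-0.4)^2 + (0.74)^2 = 1.7076.
  rho(2) = 0.74 / 1.7076 = 0.4334.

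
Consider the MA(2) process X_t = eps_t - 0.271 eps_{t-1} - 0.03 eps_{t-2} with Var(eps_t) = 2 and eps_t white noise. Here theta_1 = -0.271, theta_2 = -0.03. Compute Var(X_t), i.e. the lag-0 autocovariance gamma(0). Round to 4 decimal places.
\gamma(0) = 2.1487

For an MA(q) process X_t = eps_t + sum_i theta_i eps_{t-i} with
Var(eps_t) = sigma^2, the variance is
  gamma(0) = sigma^2 * (1 + sum_i theta_i^2).
  sum_i theta_i^2 = (-0.271)^2 + (-0.03)^2 = 0.073441 + 0.0009 = 0.074341.
  gamma(0) = 2 * (1 + 0.074341) = 2 * 1.074341 = 2.148682, which rounds to 2.1487.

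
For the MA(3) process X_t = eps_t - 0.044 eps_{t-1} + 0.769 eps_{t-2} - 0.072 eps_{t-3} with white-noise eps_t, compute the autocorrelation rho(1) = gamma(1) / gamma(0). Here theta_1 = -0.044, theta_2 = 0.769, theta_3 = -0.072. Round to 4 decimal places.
\rho(1) = -0.0833

For an MA(q) process with theta_0 = 1, the autocovariance is
  gamma(k) = sigma^2 * sum_{i=0..q-k} theta_i * theta_{i+k},
and rho(k) = gamma(k) / gamma(0). Sigma^2 cancels.
  numerator   = (1)*(-0.044) + (-0.044)*(0.769) + (0.769)*(-0.072) = -0.133204.
  denominator = (1)^2 + (-0.044)^2 + (0.769)^2 + (-0.072)^2 = 1.598481.
  rho(1) = -0.133204 / 1.598481 = -0.0833.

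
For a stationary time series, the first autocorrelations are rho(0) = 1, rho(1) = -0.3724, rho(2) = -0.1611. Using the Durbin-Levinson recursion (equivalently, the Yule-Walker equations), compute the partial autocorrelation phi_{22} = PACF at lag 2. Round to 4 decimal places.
\phi_{22} = -0.3480

The PACF at lag k is phi_{kk}, the last component of the solution
to the Yule-Walker system G_k phi = r_k where
  (G_k)_{ij} = rho(|i - j|), (r_k)_i = rho(i), i,j = 1..k.
Equivalently, Durbin-Levinson gives phi_{kk} iteratively:
  phi_{11} = rho(1)
  phi_{kk} = [rho(k) - sum_{j=1..k-1} phi_{k-1,j} rho(k-j)]
            / [1 - sum_{j=1..k-1} phi_{k-1,j} rho(j)],
  phi_{k,j} = phi_{k-1,j} - phi_{kk} phi_{k-1,k-j},  j = 1..k-1.
Step k = 1:
  phi_11 = rho(1) = -0.3724.
Step k = 2:
  phi_22 = [rho(2) - phi_11 rho(1)] / [1 - phi_11 rho(1)] = [-0.1611 - (-0.3724)(-0.3724)] / [1 - (-0.3724)(-0.3724)]
         = -0.29978176 / 0.86131824 = -0.348.
Therefore phi_{22} = -0.3480.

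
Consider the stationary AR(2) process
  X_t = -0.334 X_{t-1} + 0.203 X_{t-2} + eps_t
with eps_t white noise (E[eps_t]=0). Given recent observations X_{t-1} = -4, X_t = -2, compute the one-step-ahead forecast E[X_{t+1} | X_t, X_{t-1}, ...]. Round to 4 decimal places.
E[X_{t+1} \mid \mathcal F_t] = -0.1440

For an AR(p) model X_t = c + sum_i phi_i X_{t-i} + eps_t, the
one-step-ahead conditional mean is
  E[X_{t+1} | X_t, ...] = c + sum_i phi_i X_{t+1-i}.
Substitute known values:
  E[X_{t+1} | ...] = (-0.334) * (-2) + (0.203) * (-4)
                   = -0.1440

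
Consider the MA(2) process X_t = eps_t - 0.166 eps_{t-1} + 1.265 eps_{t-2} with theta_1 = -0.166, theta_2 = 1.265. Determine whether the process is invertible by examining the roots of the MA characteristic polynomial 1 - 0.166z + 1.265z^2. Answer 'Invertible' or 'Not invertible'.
\text{Not invertible}

The MA(q) characteristic polynomial is P(z) = 1 - 0.166z + 1.265z^2.
Invertibility requires all roots to lie outside the unit circle, i.e. |z| > 1 for every root.
Set 1 + (-0.166) z + (1.265) z^2 = 0, i.e. a z^2 + b z + c = 0 with a = 1.265, b = -0.166, c = 1.
Discriminant D = b^2 - 4ac = (-0.166)^2 - 4*(1.265)*1 = 0.027556 - (5.06) = -5.032444.
D < 0, so the roots are the complex-conjugate pair z = (-b +/- i sqrt(-D)) / (2a) = 0.0656 +/- 0.8867i.
For a conjugate pair |z|^2 = z * conj(z) = (product of roots) = c/a = 1/(1.265) = 0.790514, so |z| = sqrt(0.790514) = 0.8891 for both roots.
Moduli of all roots: 0.8891, 0.8891.
All moduli strictly greater than 1? No.
Verdict: Not invertible.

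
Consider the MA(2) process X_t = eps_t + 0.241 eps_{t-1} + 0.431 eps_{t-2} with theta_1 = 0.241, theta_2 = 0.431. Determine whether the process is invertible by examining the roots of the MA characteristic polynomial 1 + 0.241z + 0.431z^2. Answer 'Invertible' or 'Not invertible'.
\text{Invertible}

The MA(q) characteristic polynomial is P(z) = 1 + 0.241z + 0.431z^2.
Invertibility requires all roots to lie outside the unit circle, i.e. |z| > 1 for every root.
Set 1 + (0.241) z + (0.431) z^2 = 0, i.e. a z^2 + b z + c = 0 with a = 0.431, b = 0.241, c = 1.
Discriminant D = b^2 - 4ac = (0.241)^2 - 4*(0.431)*1 = 0.058081 - (1.724) = -1.665919.
D < 0, so the roots are the complex-conjugate pair z = (-b +/- i sqrt(-D)) / (2a) = -0.2796 +/- 1.4973i.
For a conjugate pair |z|^2 = z * conj(z) = (product of roots) = c/a = 1/(0.431) = 2.320186, so |z| = sqrt(2.320186) = 1.5232 for both roots.
Moduli of all roots: 1.5232, 1.5232.
All moduli strictly greater than 1? Yes.
Verdict: Invertible.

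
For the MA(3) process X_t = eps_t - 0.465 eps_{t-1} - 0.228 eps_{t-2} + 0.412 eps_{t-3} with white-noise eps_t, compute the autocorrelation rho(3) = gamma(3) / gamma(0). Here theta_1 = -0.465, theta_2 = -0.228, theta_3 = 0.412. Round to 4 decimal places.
\rho(3) = 0.2865

For an MA(q) process with theta_0 = 1, the autocovariance is
  gamma(k) = sigma^2 * sum_{i=0..q-k} theta_i * theta_{i+k},
and rho(k) = gamma(k) / gamma(0). Sigma^2 cancels.
  numerator   = (1)*(0.412) = 0.412.
  denominator = (1)^2 + (-0.465)^2 + (-0.228)^2 + (0.412)^2 = 1.437953.
  rho(3) = 0.412 / 1.437953 = 0.2865.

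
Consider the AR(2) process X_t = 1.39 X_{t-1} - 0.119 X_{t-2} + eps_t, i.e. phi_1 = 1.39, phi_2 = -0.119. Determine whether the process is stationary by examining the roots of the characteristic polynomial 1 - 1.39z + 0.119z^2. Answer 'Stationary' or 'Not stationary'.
\text{Not stationary}

The AR(p) characteristic polynomial is P(z) = 1 - 1.39z + 0.119z^2.
Stationarity requires all roots to lie outside the unit circle, i.e. |z| > 1 for every root.
Set 1 + (-1.39) z + (0.119) z^2 = 0, i.e. a z^2 + b z + c = 0 with a = 0.119, b = -1.39, c = 1.
Discriminant D = b^2 - 4ac = (-1.39)^2 - 4*(0.119)*1 = 1.9321 - (0.476) = 1.4561.
D >= 0, so the roots are real: z = (-b +/- sqrt(D)) / (2a) = (1.39 +/- 1.20669) / (0.238).
  z_1 = (1.39 + 1.20669) / (0.238) = 10.9105,   |z_1| = 10.9105.
  z_2 = (1.39 - 1.20669) / (0.238) = 0.7702,   |z_2| = 0.7702.
Moduli of all roots: 10.9105, 0.7702.
All moduli strictly greater than 1? No.
Verdict: Not stationary.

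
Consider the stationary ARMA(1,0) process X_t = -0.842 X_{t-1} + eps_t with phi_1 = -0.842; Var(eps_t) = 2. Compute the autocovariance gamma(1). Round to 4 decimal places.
\gamma(1) = -5.7862

Multiply the model equation by X_{t-k} and take expectations. With theta_0 = psi_0 = 1 and psi_j the MA(infinity) weights, this gives
  gamma(k) - sum_i phi_i gamma(k-i) = c_k,
  c_k = sigma^2 * sum_{j=k..q} theta_j psi_{j-k}   (c_k = 0 for k > q),
using gamma(-m) = gamma(m).
Pure AR (q = 0): c_0 = sigma^2 = 2, c_k = 0 for k >= 1.
Equations for k = 0 and k = 1 (AR order 1):
  gamma(0) = phi_1 gamma(1) + c_0
  gamma(1) = phi_1 gamma(0) + c_1
Substituting the second into the first: gamma(0) (1 - phi_1^2) = c_0 + phi_1 c_1, so
  gamma(0) = c_0 / (1 - phi_1^2) = 2 / (1 - (-0.842)^2) = 2 / 0.291036 = 6.872002.
  gamma(1) = phi_1 gamma(0) = (-0.842)(6.872002) = -5.786226.
Therefore gamma(1) = -5.7862 (to 4 decimal places).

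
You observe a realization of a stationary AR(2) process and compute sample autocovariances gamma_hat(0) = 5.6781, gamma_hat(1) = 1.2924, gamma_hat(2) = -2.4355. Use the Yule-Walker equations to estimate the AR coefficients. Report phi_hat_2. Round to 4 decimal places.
\hat\phi_{2} = -0.5070

The Yule-Walker equations for an AR(p) process read, in matrix form,
  Gamma_p phi = r_p,   with   (Gamma_p)_{ij} = gamma(|i - j|),
                       (r_p)_i = gamma(i),   i,j = 1..p.
Substitute the sample gammas (Toeplitz matrix and right-hand side of size 2):
  Gamma_p = [[5.6781, 1.2924], [1.2924, 5.6781]]
  r_p     = [1.2924, -2.4355]
Written out:
  5.6781 phi_1 + 1.2924 phi_2 = 1.2924
  1.2924 phi_1 + 5.6781 phi_2 = -2.4355
Solve by Cramer's rule:
  det = gamma(0)^2 - gamma(1)^2 = (5.6781)^2 - (1.2924)^2 = 32.24081961 - 1.67029776 = 30.57052185
  phi_hat_1 = [gamma(1) gamma(0) - gamma(1) gamma(2)] / det = [(1.2924)(5.6781) - (1.2924)(-2.4355)] / 30.57052185 = 10.48601664 / 30.57052185 = 0.343
  phi_hat_2 = [gamma(0) gamma(2) - gamma(1)^2] / det = [(5.6781)(-2.4355) - (1.2924)^2] / 30.57052185 = -15.49931031 / 30.57052185 = -0.507
So phi_hat = [0.3430, -0.5070].
Therefore phi_hat_2 = -0.5070.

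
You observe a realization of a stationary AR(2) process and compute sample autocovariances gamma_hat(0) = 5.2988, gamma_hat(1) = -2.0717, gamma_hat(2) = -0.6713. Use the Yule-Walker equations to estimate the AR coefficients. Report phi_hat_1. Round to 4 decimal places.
\hat\phi_{1} = -0.5200

The Yule-Walker equations for an AR(p) process read, in matrix form,
  Gamma_p phi = r_p,   with   (Gamma_p)_{ij} = gamma(|i - j|),
                       (r_p)_i = gamma(i),   i,j = 1..p.
Substitute the sample gammas (Toeplitz matrix and right-hand side of size 2):
  Gamma_p = [[5.2988, -2.0717], [-2.0717, 5.2988]]
  r_p     = [-2.0717, -0.6713]
Written out:
  5.2988 phi_1 - 2.0717 phi_2 = -2.0717
  -2.0717 phi_1 + 5.2988 phi_2 = -0.6713
Solve by Cramer's rule:
  det = gamma(0)^2 - gamma(1)^2 = (5.2988)^2 - (-2.0717)^2 = 28.07728144 - 4.29194089 = 23.78534055
  phi_hat_1 = [gamma(1) gamma(0) - gamma(1) gamma(2)] / det = [(-2.0717)(5.2988) - (-2.0717)(-0.6713)] / 23.78534055 = -12.36825617 / 23.78534055 = -0.52
  phi_hat_2 = [gamma(0) gamma(2) - gamma(1)^2] / det = [(5.2988)(-0.6713) - (-2.0717)^2] / 23.78534055 = -7.84902533 / 23.78534055 = -0.33
So phi_hat = [-0.5200, -0.3300].
Therefore phi_hat_1 = -0.5200.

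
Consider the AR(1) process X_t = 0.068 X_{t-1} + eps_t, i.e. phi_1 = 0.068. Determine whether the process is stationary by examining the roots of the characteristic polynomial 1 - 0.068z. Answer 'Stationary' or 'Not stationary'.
\text{Stationary}

The AR(p) characteristic polynomial is P(z) = 1 - 0.068z.
Stationarity requires all roots to lie outside the unit circle, i.e. |z| > 1 for every root.
This is linear in z: 1 + (-0.068) z = 0  =>  z = -1/(-0.068) = 14.705882,  |z| = 14.705882.
Moduli of all roots: 14.7059.
All moduli strictly greater than 1? Yes.
Verdict: Stationary.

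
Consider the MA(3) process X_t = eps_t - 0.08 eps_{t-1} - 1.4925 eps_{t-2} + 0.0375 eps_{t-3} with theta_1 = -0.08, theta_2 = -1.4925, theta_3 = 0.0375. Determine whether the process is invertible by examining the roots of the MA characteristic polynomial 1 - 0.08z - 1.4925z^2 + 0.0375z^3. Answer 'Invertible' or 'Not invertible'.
\text{Not invertible}

The MA(q) characteristic polynomial is P(z) = 1 - 0.08z - 1.4925z^2 + 0.0375z^3.
Invertibility requires all roots to lie outside the unit circle, i.e. |z| > 1 for every root.
Degree 3: look for a simple real root z0 first, then factor out (1 - z/z0) and solve the remaining quadratic.
Testing z0 = 0.8: P(0.8) = 1 + (-0.08)(0.8) + (-1.4925)(0.8)^2 + (0.0375)(0.8)^3
  = 1 + (-0.064) + (-0.9552) + (0.0192) = 0.  So z_0 = 0.8 is a root, |z_0| = 0.8.
Divide out the factor (1 - 1.25 z) = (1 - z/z0) (since 1/z0 = 1.25):
  P(z) = (1 - 1.25 z)(1 + (1.17) z + (-0.03) z^2)
  [check: z-coef 1.17 - (1.25) = -0.08; z^2-coef -0.03 - (1.25)(1.17) = -1.4925; z^3-coef -(1.25)(-0.03) = 0.0375.]
Remaining roots from the quadratic factor 1 + (1.17) z + (-0.03) z^2:
  Set 1 + (1.17) z + (-0.03) z^2 = 0, i.e. a z^2 + b z + c = 0 with a = -0.03, b = 1.17, c = 1.
  Discriminant D = b^2 - 4ac = (1.17)^2 - 4*(-0.03)*1 = 1.3689 - (-0.12) = 1.4889.
  D >= 0, so the roots are real: z = (-b +/- sqrt(D)) / (2a) = (-1.17 +/- 1.220205) / (-0.06).
    z_1 = (-1.17 + 1.220205) / (-0.06) = -0.8367,   |z_1| = 0.8367.
    z_2 = (-1.17 - 1.220205) / (-0.06) = 39.8367,   |z_2| = 39.8367.
Moduli of all roots: 0.8000, 0.8367, 39.8367.
All moduli strictly greater than 1? No.
Verdict: Not invertible.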